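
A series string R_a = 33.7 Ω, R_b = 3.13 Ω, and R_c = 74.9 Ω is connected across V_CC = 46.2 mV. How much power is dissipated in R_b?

ΣR = 111.7 Ω → I = 46.2/111.7 = 0.4135 mA.
P(R_b) = I²·R_b = (0.4135)² × 3.13 = 0.5352 µW.

P ≈ 0.535 µW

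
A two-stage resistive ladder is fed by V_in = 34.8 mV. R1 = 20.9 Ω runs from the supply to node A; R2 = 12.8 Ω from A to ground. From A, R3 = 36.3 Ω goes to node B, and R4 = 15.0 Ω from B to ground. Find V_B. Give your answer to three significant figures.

V_B ≈ 3.35 mV

The second stage (R3 + R4 = 51.30 Ω) loads node A in parallel with R2.
R2 ‖ (R3+R4) = 10.24 Ω.
V_A = 34.8 × 10.24/(20.9 + 10.24) = 11.45 mV.
Then the unloaded second divider: V_B = V_A × R4/(R3+R4) = 11.45 × 0.2924 = 3.347 mV.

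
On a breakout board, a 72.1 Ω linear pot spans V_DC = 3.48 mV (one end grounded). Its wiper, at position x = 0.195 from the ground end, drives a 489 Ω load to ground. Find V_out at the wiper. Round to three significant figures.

V_out ≈ 0.663 mV

Lower segment x·R_p = 14.06 Ω; upper segment (1−x)·R_p = 58.04 Ω.
(x·R_p) ‖ R_L = 13.67 Ω.
V_out = 3.48 × 13.67/(58.04 + 13.67) = 0.6632 mV.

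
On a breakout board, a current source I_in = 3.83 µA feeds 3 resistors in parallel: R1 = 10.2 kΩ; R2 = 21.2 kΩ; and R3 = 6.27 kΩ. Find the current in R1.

Conductances: ΣG = 1/10.2 + 1/21.2 + 1/6.27 = 0.3047 (1/kΩ).
Current divider: I(R1) = I_in · G_k/ΣG = 3.83 × (0.09804/0.3047) = 3.83 × 0.3218 = 1.232 µA.

I ≈ 1.23 µA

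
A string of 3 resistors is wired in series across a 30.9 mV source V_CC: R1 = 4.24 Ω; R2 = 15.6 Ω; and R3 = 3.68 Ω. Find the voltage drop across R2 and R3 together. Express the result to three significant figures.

Total series resistance ΣR = 4.24 + 15.6 + 3.68 = 23.52 Ω.
R_{R2..R3} = 15.6 + 3.68 = 19.28 Ω.
V = V_CC · R/ΣR = 30.9 × 0.8197 = 25.33 mV.

V ≈ 25.3 mV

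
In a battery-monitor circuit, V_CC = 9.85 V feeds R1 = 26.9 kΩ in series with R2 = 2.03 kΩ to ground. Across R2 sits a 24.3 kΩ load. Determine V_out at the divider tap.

First combine the lower leg with the load: R2 ‖ R_L = 1.873 kΩ.
Now apply the divider: V_out = 9.85 × 0.06511 = 0.6414 V.
(Unloaded it would be 0.691 V; the load pulls it down.)

V_out ≈ 0.641 V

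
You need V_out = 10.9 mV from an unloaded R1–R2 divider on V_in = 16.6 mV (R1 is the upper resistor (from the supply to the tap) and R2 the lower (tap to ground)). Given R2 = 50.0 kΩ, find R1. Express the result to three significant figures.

Required fraction k = V_out/V_in = 0.6566.
Rearranging, R1 = R2·(1−k)/k = 50.0 × 0.5229 = 26.15 kΩ.

R1 ≈ 26.1 kΩ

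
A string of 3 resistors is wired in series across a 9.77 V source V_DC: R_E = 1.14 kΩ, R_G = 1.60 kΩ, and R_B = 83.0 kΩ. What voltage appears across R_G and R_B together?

V ≈ 9.64 V

Total series resistance ΣR = 1.14 + 1.60 + 83.0 = 85.74 kΩ.
R_{R_G..R_B} = 1.60 + 83.0 = 84.60 kΩ.
V = V_DC · R/ΣR = 9.77 × 0.9867 = 9.640 V.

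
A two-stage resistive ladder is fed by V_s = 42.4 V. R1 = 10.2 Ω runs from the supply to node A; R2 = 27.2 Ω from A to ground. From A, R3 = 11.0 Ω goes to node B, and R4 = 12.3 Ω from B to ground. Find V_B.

V_B ≈ 12.3 V

Node A sees R2 in parallel with the series input of stage 2, R3 + R4 = 23.30 Ω.
Effective lower resistance at A: R2 ‖ 23.30 = 12.55 Ω.
V_A = 42.4 × 12.55/(10.2 + 12.55) = 23.39 V.
Stage 2 is unloaded, so V_B = V_A · R4/(R3+R4) = 23.39 × 12.3/23.30 = 12.35 V.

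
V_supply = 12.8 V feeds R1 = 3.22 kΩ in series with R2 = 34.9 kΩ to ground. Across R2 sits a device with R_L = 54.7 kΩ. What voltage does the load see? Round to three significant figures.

V_out ≈ 11.1 V

The load sits in parallel with R2, giving an effective lower resistance R2' = R2·R_L/(R2+R_L) = 21.31 kΩ.
Voltage divider with the loaded lower leg: V_out = 12.8 × 21.31/(3.22 + 21.31) = 12.8 × 0.8687 = 11.12 V.
(Unloaded it would be 11.7 V; the load pulls it down.)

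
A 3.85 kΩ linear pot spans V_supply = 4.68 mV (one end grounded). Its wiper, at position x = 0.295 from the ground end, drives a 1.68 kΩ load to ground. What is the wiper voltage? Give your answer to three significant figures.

V_out ≈ 0.935 mV

Lower segment x·R_p = 1.136 kΩ; upper segment (1−x)·R_p = 2.714 kΩ.
R_L loads the lower segment: effective lower R = 0.6776 kΩ.
V_out = 4.68 × 0.6776/(2.714 + 0.6776) = 0.9350 mV.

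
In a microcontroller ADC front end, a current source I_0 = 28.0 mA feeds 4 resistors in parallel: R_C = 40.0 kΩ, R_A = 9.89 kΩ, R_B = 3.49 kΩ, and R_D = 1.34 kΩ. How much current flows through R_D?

I ≈ 18.0 mA

Total conductance ΣG = 1/40.0 + 1/9.89 + 1/3.49 + 1/1.34 = 1.159 (units of 1/kΩ).
R_D takes the fraction G_k/ΣG = 0.7463/1.159 = 0.6439, so I = 28.0 × 0.6439 = 18.03 mA.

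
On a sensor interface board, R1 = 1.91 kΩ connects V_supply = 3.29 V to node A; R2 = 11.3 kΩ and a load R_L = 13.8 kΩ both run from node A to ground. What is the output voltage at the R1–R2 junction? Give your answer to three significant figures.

V_out ≈ 2.52 V

First combine the lower leg with the load: R2 ‖ R_L = 6.213 kΩ.
Now apply the divider: V_out = 3.29 × 0.7649 = 2.516 V.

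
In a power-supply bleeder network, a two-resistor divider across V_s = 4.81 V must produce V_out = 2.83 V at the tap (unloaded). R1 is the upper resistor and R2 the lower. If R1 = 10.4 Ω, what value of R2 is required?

V_out/V_s = R2/(R1+R2) = 0.5884.
So R2 = R1 · V_out/(V_s − V_out) = 10.4 × 2.83/(4.81 − 2.83) = 10.4 × 1.429 = 14.86 Ω.

R2 ≈ 14.9 Ω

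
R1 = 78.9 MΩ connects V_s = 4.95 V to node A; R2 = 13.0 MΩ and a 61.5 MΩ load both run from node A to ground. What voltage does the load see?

V_out ≈ 0.593 V

First combine the lower leg with the load: R2 ‖ R_L = 10.73 MΩ.
Voltage divider with the loaded lower leg: V_out = 4.95 × 10.73/(78.9 + 10.73) = 4.95 × 0.1197 = 0.5927 V.
(Unloaded it would be 0.700 V; the load pulls it down.)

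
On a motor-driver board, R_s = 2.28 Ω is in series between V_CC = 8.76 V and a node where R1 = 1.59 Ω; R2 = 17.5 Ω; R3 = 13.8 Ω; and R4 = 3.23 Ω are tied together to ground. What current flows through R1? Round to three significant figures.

Parallel bank: R_p = 1/(1/1.59 + 1/17.5 + 1/13.8 + 1/3.23) = 0.9362 Ω.
Node voltage V_A = V_CC · R_p/(R_s + R_p) = 8.76 × 0.2911 = 2.550 V.
I(R1) = V_A / R1 = 2.550/1.59 = 1.604 A.
(Equivalently: I_total = 2.724 A, then current-divider fraction G_k/ΣG = 0.5888.)

I ≈ 1.60 A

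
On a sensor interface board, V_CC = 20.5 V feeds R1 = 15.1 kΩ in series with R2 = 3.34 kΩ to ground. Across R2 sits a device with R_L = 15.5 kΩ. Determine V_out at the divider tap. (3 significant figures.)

V_out ≈ 3.16 V

R2 ‖ R_L = (3.34 × 15.5)/(3.34 + 15.5) = 2.748 kΩ.
Now apply the divider: V_out = 20.5 × 0.1540 = 3.156 V.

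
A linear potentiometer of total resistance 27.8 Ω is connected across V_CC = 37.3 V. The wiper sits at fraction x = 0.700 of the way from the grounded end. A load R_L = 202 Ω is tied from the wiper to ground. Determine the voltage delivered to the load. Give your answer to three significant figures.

The pot divides into 8.340 Ω above the wiper and 19.46 Ω below.
(x·R_p) ‖ R_L = 17.75 Ω.
V_out = 37.3 × 17.75/(8.340 + 17.75) = 25.38 V.

V_out ≈ 25.4 V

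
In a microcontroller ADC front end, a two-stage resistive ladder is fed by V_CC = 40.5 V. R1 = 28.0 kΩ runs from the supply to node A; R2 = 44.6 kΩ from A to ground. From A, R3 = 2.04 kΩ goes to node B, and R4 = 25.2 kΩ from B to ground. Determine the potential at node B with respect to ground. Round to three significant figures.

Looking into the second stage from A: R3 + R4 = 27.24 kΩ appears in parallel with R2.
Effective lower resistance at A: R2 ‖ 27.24 = 16.91 kΩ.
First divider: V_A = V_CC · 16.91/(28.0 + 16.91) = 15.25 V.
Then the unloaded second divider: V_B = V_A × R4/(R3+R4) = 15.25 × 0.9251 = 14.11 V.

V_B ≈ 14.1 V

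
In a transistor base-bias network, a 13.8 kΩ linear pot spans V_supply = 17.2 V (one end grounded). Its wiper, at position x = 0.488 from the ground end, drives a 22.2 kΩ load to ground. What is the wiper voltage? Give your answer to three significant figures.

V_out ≈ 7.27 V

Split the track: R_lower = x·R_p = 6.734 kΩ, R_upper = (1−x)·R_p = 7.066 kΩ.
Lower segment in parallel with the load: 6.734 ‖ 22.2 = 5.167 kΩ.
V_out = 17.2 × 5.167/(7.066 + 5.167) = 7.265 V.
(Unloaded: V_out = x·V_supply = 8.39 V.)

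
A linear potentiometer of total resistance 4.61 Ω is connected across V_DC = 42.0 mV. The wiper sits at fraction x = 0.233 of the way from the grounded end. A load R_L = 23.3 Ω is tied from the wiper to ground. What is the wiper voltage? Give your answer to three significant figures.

Lower segment x·R_p = 1.074 Ω; upper segment (1−x)·R_p = 3.536 Ω.
Lower segment in parallel with the load: 1.074 ‖ 23.3 = 1.027 Ω.
Loaded-divider output: V_out = 42.0 × 0.2250 = 9.452 mV.

V_out ≈ 9.45 mV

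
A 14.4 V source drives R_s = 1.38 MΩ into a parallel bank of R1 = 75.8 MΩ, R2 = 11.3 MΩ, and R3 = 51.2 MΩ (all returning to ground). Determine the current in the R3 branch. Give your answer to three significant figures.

I ≈ 0.241 µA

Combine the parallel branches: R_p = (1/75.8 + 1/11.3 + 1/51.2)⁻¹ = 8.250 MΩ.
V_A = 14.4 × 8.250/9.630 = 12.34 V.
I(R3) = V_A / R3 = 12.34/51.2 = 0.2409 µA.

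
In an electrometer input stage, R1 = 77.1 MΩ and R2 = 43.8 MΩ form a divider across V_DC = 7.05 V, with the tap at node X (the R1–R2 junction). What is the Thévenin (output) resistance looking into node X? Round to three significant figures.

With V_DC suppressed (replaced by a short), R_th = R1 ‖ R2 = (77.10 × 43.8)/(77.10 + 43.8) = 27.93 MΩ.

R_th ≈ 27.9 MΩ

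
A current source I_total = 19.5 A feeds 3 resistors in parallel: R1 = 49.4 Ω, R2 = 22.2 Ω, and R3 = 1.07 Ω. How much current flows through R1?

Total conductance ΣG = 1/49.4 + 1/22.2 + 1/1.07 = 0.9999 (units of 1/Ω).
R1 takes the fraction G_k/ΣG = 0.02024/0.9999 = 0.02025, so I = 19.5 × 0.02025 = 0.3948 A.

I ≈ 0.395 A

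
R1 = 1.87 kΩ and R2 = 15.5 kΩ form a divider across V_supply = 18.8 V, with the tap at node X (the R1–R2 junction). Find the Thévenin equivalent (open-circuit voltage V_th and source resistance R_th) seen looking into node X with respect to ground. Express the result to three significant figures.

V_th ≈ 16.8 V, R_th ≈ 1.67 kΩ

With X open, the divider is unloaded: V_th = 18.8 × 15.5/17.37 = 16.78 V.
Looking into X with the source shorted: R_th = R1·R2/(R1+R2) = 1.870 × 15.5/17.37 = 1.669 kΩ.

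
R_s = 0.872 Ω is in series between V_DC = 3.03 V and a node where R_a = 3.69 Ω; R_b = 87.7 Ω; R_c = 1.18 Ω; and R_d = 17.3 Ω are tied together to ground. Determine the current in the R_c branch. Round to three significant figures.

Equivalent of the parallel group: R_p = 0.8420 Ω.
V_A = 3.03 × 0.8420/1.714 = 1.488 V.
I(R_c) = V_A / R_c = 1.488/1.18 = 1.261 A.

I ≈ 1.26 A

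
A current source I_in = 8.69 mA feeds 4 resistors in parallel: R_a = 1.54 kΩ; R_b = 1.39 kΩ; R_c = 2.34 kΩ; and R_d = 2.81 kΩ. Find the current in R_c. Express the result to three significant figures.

I ≈ 1.73 mA

Conductances: ΣG = 1/1.54 + 1/1.39 + 1/2.34 + 1/2.81 = 2.152 (1/kΩ).
Current divider: I(R_c) = I_in · G_k/ΣG = 8.69 × (0.4274/2.152) = 8.69 × 0.1986 = 1.726 mA.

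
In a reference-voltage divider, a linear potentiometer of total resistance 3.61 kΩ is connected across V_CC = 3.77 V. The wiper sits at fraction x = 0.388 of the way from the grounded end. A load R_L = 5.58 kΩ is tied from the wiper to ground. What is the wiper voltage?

V_out ≈ 1.27 V

Lower segment x·R_p = 1.401 kΩ; upper segment (1−x)·R_p = 2.209 kΩ.
Lower segment in parallel with the load: 1.401 ‖ 5.58 = 1.120 kΩ.
Then V_out = V_CC · 1.120/(2.209 + 1.120) = 1.268 V.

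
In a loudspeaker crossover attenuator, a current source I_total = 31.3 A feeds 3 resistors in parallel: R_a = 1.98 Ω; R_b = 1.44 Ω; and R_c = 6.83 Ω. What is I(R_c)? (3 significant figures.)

I ≈ 3.40 A

ΣG = 1/1.98 + 1/1.44 + 1/6.83 = 1.346.
Current divider: I(R_c) = I_total · G_k/ΣG = 31.3 × (0.1464/1.346) = 31.3 × 0.1088 = 3.405 A.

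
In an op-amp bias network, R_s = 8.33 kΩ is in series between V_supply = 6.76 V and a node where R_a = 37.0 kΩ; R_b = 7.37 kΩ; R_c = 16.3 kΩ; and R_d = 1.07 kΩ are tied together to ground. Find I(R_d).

I ≈ 0.593 mA

Combine the parallel branches: R_p = (1/37.0 + 1/7.37 + 1/16.3 + 1/1.07)⁻¹ = 0.8631 kΩ.
Node voltage V_A = V_supply · R_p/(R_s + R_p) = 6.76 × 0.09388 = 0.6347 V.
I(R_d) = V_A / R_d = 0.6347/1.07 = 0.5931 mA.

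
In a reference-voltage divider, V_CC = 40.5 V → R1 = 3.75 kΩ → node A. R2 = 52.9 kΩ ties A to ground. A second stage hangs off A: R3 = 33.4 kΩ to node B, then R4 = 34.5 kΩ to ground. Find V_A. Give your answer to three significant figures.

Looking into the second stage from A: R3 + R4 = 67.90 kΩ appears in parallel with R2.
Effective lower resistance at A: R2 ‖ 67.90 = 29.73 kΩ.
First divider: V_A = V_CC · 29.73/(3.75 + 29.73) = 35.96 V.

V_A ≈ 36.0 V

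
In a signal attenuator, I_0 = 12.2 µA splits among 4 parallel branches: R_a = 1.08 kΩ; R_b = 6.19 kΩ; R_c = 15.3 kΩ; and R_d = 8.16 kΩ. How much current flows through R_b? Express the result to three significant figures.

ΣG = 1/1.08 + 1/6.19 + 1/15.3 + 1/8.16 = 1.275.
Current divider: I(R_b) = I_0 · G_k/ΣG = 12.2 × (0.1616/1.275) = 12.2 × 0.1267 = 1.545 µA.

I ≈ 1.55 µA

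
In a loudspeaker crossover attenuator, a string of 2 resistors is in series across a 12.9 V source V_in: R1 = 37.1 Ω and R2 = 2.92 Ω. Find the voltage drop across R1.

Series total: ΣR = 37.1 + 2.92 = 40.02 Ω.
Voltage divider: V = V_in · (37.10 / 40.02) = 12.9 × 0.9270 = 11.96 V.

V ≈ 12.0 V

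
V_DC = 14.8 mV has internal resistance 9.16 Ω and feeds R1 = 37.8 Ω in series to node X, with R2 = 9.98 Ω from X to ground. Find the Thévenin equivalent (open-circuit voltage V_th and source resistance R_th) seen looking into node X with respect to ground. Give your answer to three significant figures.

V_th ≈ 2.59 mV, R_th ≈ 8.23 Ω

R1' = 9.16 + 37.8 = 46.96 Ω (source resistance + R1).
V_th is the unloaded tap voltage: V_DC · R2/(R1'+R2) = 14.8 × 0.1753 = 2.594 mV.
Zeroing V_DC shorts the top of R1' to ground, so R_th = R1' ‖ R2 = 8.231 Ω.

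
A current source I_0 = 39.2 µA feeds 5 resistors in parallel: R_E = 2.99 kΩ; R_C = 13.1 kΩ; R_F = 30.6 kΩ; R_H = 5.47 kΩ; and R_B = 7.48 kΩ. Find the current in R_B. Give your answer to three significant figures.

Conductances: ΣG = 1/2.99 + 1/13.1 + 1/30.6 + 1/5.47 + 1/7.48 = 0.7600 (1/kΩ).
Current divider: I(R_B) = I_0 · G_k/ΣG = 39.2 × (0.1337/0.7600) = 39.2 × 0.1759 = 6.896 µA.

I ≈ 6.90 µA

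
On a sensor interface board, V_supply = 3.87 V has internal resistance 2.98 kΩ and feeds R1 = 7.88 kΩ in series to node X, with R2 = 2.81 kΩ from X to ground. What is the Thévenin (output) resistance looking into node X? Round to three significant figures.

R1' = 2.98 + 7.88 = 10.86 kΩ (source resistance + R1).
With V_supply suppressed (replaced by a short), R_th = R1' ‖ R2 = (10.86 × 2.81)/(10.86 + 2.81) = 2.232 kΩ.

R_th ≈ 2.23 kΩ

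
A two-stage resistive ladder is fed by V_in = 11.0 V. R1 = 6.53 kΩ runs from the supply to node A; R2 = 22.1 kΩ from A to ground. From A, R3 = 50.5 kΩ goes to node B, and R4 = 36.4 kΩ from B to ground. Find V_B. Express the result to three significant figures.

Node A sees R2 in parallel with the series input of stage 2, R3 + R4 = 86.90 kΩ.
Effective lower resistance at A: R2 ‖ 86.90 = 17.62 kΩ.
First divider: V_A = V_in · 17.62/(6.53 + 17.62) = 8.026 V.
Stage 2 is unloaded, so V_B = V_A · R4/(R3+R4) = 8.026 × 36.4/86.90 = 3.362 V.

V_B ≈ 3.36 V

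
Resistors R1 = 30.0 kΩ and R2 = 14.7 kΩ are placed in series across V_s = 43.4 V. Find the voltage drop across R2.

V ≈ 14.3 V

Series total: ΣR = 30.0 + 14.7 = 44.70 kΩ.
V = V_s · R/ΣR = 43.4 × 0.3289 = 14.27 V.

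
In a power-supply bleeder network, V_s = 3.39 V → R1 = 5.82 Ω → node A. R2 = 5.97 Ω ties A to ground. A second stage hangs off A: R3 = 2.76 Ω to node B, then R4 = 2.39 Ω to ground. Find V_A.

The second stage (R3 + R4 = 5.150 Ω) loads node A in parallel with R2.
R2 ‖ (R3+R4) = 2.765 Ω.
V_A = 3.39 × 2.765/(5.82 + 2.765) = 1.092 V.

V_A ≈ 1.09 V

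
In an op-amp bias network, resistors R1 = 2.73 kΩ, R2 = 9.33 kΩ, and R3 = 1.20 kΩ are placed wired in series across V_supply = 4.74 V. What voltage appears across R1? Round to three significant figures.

ΣR = 2.73 + 9.33 + 1.20 = 13.26 kΩ.
V = V_supply · R/ΣR = 4.74 × 0.2059 = 0.9759 V.

V ≈ 0.976 V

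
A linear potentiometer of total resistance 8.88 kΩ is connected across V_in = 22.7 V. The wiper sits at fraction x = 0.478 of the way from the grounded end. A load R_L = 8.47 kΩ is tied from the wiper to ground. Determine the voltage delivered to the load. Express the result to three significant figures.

The pot divides into 4.635 kΩ above the wiper and 4.245 kΩ below.
R_L loads the lower segment: effective lower R = 2.828 kΩ.
Loaded-divider output: V_out = 22.7 × 0.3789 = 8.601 V.

V_out ≈ 8.60 V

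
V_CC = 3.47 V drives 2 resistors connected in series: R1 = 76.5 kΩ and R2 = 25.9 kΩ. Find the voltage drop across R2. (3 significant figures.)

Total series resistance ΣR = 76.5 + 25.9 = 102.4 kΩ.
V = V_CC · R/ΣR = 3.47 × 0.2529 = 0.8777 V.

V ≈ 0.878 V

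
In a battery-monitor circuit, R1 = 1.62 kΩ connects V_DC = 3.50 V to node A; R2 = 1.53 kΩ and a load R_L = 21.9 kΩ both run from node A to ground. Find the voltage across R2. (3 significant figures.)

V_out ≈ 1.64 V

The load sits in parallel with R2, giving an effective lower resistance R2' = R2·R_L/(R2+R_L) = 1.430 kΩ.
Then V_out = V_DC · R2'/(R1 + R2') = 3.50 × 1.430/3.050 = 1.641 V.
(Unloaded it would be 1.70 V; the load pulls it down.)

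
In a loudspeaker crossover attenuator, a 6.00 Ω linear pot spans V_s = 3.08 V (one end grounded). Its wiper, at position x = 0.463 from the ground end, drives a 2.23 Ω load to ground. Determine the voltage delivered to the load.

Split the track: R_lower = x·R_p = 2.778 Ω, R_upper = (1−x)·R_p = 3.222 Ω.
Lower segment in parallel with the load: 2.778 ‖ 2.23 = 1.237 Ω.
V_out = 3.08 × 1.237/(3.222 + 1.237) = 0.8544 V.
(Unloaded: V_out = x·V_s = 1.43 V.)

V_out ≈ 0.854 V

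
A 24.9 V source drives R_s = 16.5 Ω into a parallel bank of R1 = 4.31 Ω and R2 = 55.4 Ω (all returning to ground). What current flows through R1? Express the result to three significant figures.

I ≈ 1.13 A

Combine the parallel branches: R_p = (1/4.31 + 1/55.4)⁻¹ = 3.999 Ω.
V_A by voltage divider: V_A = 24.9 × 3.999/(16.5 + 3.999) = 4.857 V.
I(R1) = V_A / R1 = 4.857/4.31 = 1.127 A.
(Equivalently: I_total = 1.215 A, then current-divider fraction G_k/ΣG = 0.9278.)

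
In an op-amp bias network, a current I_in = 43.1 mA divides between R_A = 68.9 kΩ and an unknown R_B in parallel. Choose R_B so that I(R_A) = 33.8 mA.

R_B ≈ 250 kΩ

Two-branch current divider: I_A = I_in · R_B/(R_A + R_B).
With f = 0.7842, R_B = R_A · f/(1−f) = 68.9 × 3.634 = 250.4 kΩ.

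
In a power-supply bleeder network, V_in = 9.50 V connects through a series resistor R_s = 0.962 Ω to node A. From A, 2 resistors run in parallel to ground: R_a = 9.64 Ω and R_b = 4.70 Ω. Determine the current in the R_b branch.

Parallel bank: R_p = 1/(1/9.64 + 1/4.70) = 3.160 Ω.
V_A by voltage divider: V_A = 9.50 × 3.160/(0.962 + 3.160) = 7.283 V.
Branch current I = V_A/R_b = 7.283/4.70 = 1.549 A.
(Equivalently: I_total = 2.305 A, then current-divider fraction G_k/ΣG = 0.6722.)

I ≈ 1.55 A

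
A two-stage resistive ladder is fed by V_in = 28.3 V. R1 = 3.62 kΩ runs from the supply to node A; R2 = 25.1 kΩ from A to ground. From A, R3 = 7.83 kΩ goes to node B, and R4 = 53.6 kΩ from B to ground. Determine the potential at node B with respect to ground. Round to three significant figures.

V_B ≈ 20.5 V

Looking into the second stage from A: R3 + R4 = 61.43 kΩ appears in parallel with R2.
R2 ‖ (R3+R4) = 17.82 kΩ.
So V_A = 28.3 × 0.8312 = 23.52 V.
V_B = V_A × 0.8725 = 20.52 V.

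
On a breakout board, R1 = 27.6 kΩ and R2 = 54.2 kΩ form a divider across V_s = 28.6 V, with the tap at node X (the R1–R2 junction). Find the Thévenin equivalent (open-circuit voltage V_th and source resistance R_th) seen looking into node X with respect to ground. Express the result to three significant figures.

Open-circuit (no load on X): V_th = V_s · R2/(R1 + R2) = 28.6 × 54.2/(27.60 + 54.2) = 18.95 V.
Looking into X with the source shorted: R_th = R1·R2/(R1+R2) = 27.60 × 54.2/81.80 = 18.29 kΩ.

V_th ≈ 19.0 V, R_th ≈ 18.3 kΩ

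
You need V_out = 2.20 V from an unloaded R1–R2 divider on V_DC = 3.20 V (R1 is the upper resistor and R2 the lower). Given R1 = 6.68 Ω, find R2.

V_out/V_DC = R2/(R1+R2) = 0.6875.
Rearranging, R2 = R1·k/(1−k) = 6.68 × 2.200 = 14.70 Ω.

R2 ≈ 14.7 Ω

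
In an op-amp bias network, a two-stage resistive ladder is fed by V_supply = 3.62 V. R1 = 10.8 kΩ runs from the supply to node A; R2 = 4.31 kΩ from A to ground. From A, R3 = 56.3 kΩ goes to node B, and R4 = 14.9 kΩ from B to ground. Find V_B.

The second stage (R3 + R4 = 71.20 kΩ) loads node A in parallel with R2.
Effective lower resistance at A: R2 ‖ 71.20 = 4.064 kΩ.
V_A = 3.62 × 4.064/(10.8 + 4.064) = 0.9898 V.
Stage 2 is unloaded, so V_B = V_A · R4/(R3+R4) = 0.9898 × 14.9/71.20 = 0.2071 V.

V_B ≈ 0.207 V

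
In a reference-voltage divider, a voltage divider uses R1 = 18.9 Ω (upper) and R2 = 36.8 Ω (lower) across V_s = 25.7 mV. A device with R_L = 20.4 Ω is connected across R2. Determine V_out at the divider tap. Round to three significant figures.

V_out ≈ 10.5 mV

R2 ‖ R_L = (36.8 × 20.4)/(36.8 + 20.4) = 13.12 Ω.
Then V_out = V_s · R2'/(R1 + R2') = 25.7 × 13.12/32.02 = 10.53 mV.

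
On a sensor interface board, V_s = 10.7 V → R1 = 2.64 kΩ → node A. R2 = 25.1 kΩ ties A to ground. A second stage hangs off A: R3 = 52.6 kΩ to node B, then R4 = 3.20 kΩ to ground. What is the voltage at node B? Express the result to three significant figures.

V_B ≈ 0.532 V

Node A sees R2 in parallel with the series input of stage 2, R3 + R4 = 55.80 kΩ.
R2 ‖ (R3+R4) = 17.31 kΩ.
V_A = 10.7 × 17.31/(2.64 + 17.31) = 9.284 V.
Then the unloaded second divider: V_B = V_A × R4/(R3+R4) = 9.284 × 0.05735 = 0.5324 V.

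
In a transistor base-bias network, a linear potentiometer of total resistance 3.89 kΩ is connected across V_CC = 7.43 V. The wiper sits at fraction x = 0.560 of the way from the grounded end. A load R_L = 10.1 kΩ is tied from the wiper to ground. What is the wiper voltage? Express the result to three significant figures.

Lower segment x·R_p = 2.178 kΩ; upper segment (1−x)·R_p = 1.712 kΩ.
R_L loads the lower segment: effective lower R = 1.792 kΩ.
Then V_out = V_CC · 1.792/(1.712 + 1.792) = 3.800 V.

V_out ≈ 3.80 V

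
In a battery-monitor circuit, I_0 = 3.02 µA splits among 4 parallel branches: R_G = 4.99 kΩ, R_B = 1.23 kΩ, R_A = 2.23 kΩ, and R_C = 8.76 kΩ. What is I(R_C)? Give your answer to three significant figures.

ΣG = 1/4.99 + 1/1.23 + 1/2.23 + 1/8.76 = 1.576.
R_C takes the fraction G_k/ΣG = 0.1142/1.576 = 0.07243, so I = 3.02 × 0.07243 = 0.2188 µA.

I ≈ 0.219 µA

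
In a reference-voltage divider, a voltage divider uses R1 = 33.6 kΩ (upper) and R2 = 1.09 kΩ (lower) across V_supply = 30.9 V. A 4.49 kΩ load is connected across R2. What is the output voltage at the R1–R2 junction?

V_out ≈ 0.786 V

The load sits in parallel with R2, giving an effective lower resistance R2' = R2·R_L/(R2+R_L) = 0.8771 kΩ.
Voltage divider with the loaded lower leg: V_out = 30.9 × 0.8771/(33.6 + 0.8771) = 30.9 × 0.02544 = 0.7861 V.
(Unloaded it would be 0.971 V; the load pulls it down.)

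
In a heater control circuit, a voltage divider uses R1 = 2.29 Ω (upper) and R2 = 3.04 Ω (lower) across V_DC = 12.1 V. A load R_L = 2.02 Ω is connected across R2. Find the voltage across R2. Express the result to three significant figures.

First combine the lower leg with the load: R2 ‖ R_L = 1.214 Ω.
Then V_out = V_DC · R2'/(R1 + R2') = 12.1 × 1.214/3.504 = 4.191 V.

V_out ≈ 4.19 V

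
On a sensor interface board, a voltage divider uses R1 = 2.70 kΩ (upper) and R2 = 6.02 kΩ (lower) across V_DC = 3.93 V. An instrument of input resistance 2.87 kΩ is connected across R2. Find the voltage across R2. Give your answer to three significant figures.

R2 ‖ R_L = (6.02 × 2.87)/(6.02 + 2.87) = 1.943 kΩ.
Now apply the divider: V_out = 3.93 × 0.4185 = 1.645 V.
(Unloaded it would be 2.71 V; the load pulls it down.)

V_out ≈ 1.64 V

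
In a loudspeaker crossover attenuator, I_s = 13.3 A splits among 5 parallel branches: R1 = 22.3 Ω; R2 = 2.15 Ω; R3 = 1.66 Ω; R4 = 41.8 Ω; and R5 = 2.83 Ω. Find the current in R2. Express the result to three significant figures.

ΣG = 1/22.3 + 1/2.15 + 1/1.66 + 1/41.8 + 1/2.83 = 1.490.
By the current-divider rule, I = I_s · G_k/ΣG = 13.3 × 0.3122 = 4.153 A.

I ≈ 4.15 A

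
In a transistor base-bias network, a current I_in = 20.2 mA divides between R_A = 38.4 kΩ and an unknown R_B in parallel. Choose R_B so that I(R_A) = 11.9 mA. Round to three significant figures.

R_B ≈ 55.1 kΩ

The fraction through R_A equals R_B/(R_A+R_B).
11.9/20.2 = R_B/(R_A + R_B) → R_B = R_A · (0.5891)/(1 − 0.5891) = 38.4 × 1.434 = 55.06 kΩ.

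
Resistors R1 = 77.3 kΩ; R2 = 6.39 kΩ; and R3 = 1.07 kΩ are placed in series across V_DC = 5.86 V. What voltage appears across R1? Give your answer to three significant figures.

V ≈ 5.34 V

Series total: ΣR = 77.3 + 6.39 + 1.07 = 84.76 kΩ.
Voltage divider: V = V_DC · (77.30 / 84.76) = 5.86 × 0.9120 = 5.344 V.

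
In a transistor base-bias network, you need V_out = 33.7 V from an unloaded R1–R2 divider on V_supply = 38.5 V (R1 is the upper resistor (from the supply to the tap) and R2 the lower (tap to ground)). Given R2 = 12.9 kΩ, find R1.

Required fraction k = V_out/V_supply = 0.8753.
R1 = R2·(1/k − 1) = 12.9 × 0.1424 = 1.837 kΩ.

R1 ≈ 1.84 kΩ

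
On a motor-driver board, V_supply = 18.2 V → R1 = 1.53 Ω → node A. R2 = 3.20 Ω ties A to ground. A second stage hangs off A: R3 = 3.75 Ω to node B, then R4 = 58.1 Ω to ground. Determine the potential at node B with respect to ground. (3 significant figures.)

The second stage (R3 + R4 = 61.85 Ω) loads node A in parallel with R2.
R2 ‖ (R3+R4) = 3.043 Ω.
So V_A = 18.2 × 0.6654 = 12.11 V.
Stage 2 is unloaded, so V_B = V_A · R4/(R3+R4) = 12.11 × 58.1/61.85 = 11.38 V.

V_B ≈ 11.4 V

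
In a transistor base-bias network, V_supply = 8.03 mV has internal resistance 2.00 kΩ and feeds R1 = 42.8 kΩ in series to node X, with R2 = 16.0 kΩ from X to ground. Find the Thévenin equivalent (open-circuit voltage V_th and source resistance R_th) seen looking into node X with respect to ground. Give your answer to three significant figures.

V_th ≈ 2.11 mV, R_th ≈ 11.8 kΩ

R1' = 2.00 + 42.8 = 44.80 kΩ (source resistance + R1).
V_th is the unloaded tap voltage: V_supply · R2/(R1'+R2) = 8.03 × 0.2632 = 2.113 mV.
Zeroing V_supply shorts the top of R1' to ground, so R_th = R1' ‖ R2 = 11.79 kΩ.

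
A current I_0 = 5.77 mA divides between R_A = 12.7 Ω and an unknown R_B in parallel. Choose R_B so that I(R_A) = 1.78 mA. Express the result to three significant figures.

The fraction through R_A equals R_B/(R_A+R_B).
1.78/5.77 = R_B/(R_A + R_B) → R_B = R_A · (0.3085)/(1 − 0.3085) = 12.7 × 0.4461 = 5.666 Ω.

R_B ≈ 5.67 Ω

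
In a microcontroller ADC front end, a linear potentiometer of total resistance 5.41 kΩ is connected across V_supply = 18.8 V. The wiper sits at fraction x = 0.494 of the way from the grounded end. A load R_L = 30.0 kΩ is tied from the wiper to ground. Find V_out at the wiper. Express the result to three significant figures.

V_out ≈ 8.89 V

Split the track: R_lower = x·R_p = 2.673 kΩ, R_upper = (1−x)·R_p = 2.737 kΩ.
R_L loads the lower segment: effective lower R = 2.454 kΩ.
Then V_out = V_supply · 2.454/(2.737 + 2.454) = 8.887 V.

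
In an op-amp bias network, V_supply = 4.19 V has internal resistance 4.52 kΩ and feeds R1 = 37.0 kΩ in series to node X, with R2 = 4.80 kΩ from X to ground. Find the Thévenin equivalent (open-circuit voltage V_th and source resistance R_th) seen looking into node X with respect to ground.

V_th ≈ 0.434 V, R_th ≈ 4.30 kΩ

R1' = 4.52 + 37.0 = 41.52 kΩ (source resistance + R1).
V_th is the unloaded tap voltage: V_supply · R2/(R1'+R2) = 4.19 × 0.1036 = 0.4342 V.
Looking into X with the source shorted: R_th = R1'·R2/(R1'+R2) = 41.52 × 4.80/46.32 = 4.303 kΩ.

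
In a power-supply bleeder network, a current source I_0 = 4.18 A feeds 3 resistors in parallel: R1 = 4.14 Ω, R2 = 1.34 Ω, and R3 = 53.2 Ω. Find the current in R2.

ΣG = 1/4.14 + 1/1.34 + 1/53.2 = 1.007.
Current divider: I(R2) = I_0 · G_k/ΣG = 4.18 × (0.7463/1.007) = 4.18 × 0.7414 = 3.099 A.

I ≈ 3.10 A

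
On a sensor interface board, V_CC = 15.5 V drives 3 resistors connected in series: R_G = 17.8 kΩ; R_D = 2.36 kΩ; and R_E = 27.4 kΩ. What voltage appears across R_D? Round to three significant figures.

Series total: ΣR = 17.8 + 2.36 + 27.4 = 47.56 kΩ.
V = V_CC · R/ΣR = 15.5 × 0.04962 = 0.7691 V.

V ≈ 0.769 V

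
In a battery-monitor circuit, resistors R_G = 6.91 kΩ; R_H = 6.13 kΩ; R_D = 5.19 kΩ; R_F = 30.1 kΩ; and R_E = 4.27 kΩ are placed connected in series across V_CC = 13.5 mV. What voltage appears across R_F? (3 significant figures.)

V ≈ 7.73 mV

Total series resistance ΣR = 6.91 + 6.13 + 5.19 + 30.1 + 4.27 = 52.60 kΩ.
By the voltage-divider rule, V = 13.5 × 30.10/52.60 = 7.725 mV.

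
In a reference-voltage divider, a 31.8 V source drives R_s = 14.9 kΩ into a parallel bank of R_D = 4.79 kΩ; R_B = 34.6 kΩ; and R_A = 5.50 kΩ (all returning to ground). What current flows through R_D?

I ≈ 0.916 mA

Equivalent of the parallel group: R_p = 2.384 kΩ.
Node voltage V_A = V_s · R_p/(R_s + R_p) = 31.8 × 0.1379 = 4.386 V.
Branch current I = V_A/R_D = 4.386/4.79 = 0.9157 mA.
(Equivalently: I_total = 1.840 mA, then current-divider fraction G_k/ΣG = 0.4977.)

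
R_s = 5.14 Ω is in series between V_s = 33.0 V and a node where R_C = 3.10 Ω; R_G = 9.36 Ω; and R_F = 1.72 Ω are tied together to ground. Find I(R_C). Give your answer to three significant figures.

I ≈ 1.72 A

Parallel bank: R_p = 1/(1/3.10 + 1/9.36 + 1/1.72) = 0.9893 Ω.
V_A = 33.0 × 0.9893/6.129 = 5.326 V.
Branch current I = V_A/R_C = 5.326/3.10 = 1.718 A.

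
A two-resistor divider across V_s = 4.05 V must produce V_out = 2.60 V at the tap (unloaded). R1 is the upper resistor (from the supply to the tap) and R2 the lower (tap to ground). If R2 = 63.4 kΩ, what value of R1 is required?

The divider ratio is R2/(R1+R2) = 2.60/4.05 = 0.6420.
So R1 = R2 · (V_s/V_out − 1) = 63.4 × (4.05/2.60 − 1) = 63.4 × 0.5577 = 35.36 kΩ.

R1 ≈ 35.4 kΩ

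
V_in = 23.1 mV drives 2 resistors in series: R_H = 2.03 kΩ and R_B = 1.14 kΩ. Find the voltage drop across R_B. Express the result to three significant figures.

V ≈ 8.31 mV

Series total: ΣR = 2.03 + 1.14 = 3.170 kΩ.
Voltage divider: V = V_in · (1.140 / 3.170) = 23.1 × 0.3596 = 8.307 mV.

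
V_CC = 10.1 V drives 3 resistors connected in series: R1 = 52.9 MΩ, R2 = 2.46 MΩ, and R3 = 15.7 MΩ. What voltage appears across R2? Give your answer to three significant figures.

ΣR = 52.9 + 2.46 + 15.7 = 71.06 MΩ.
By the voltage-divider rule, V = 10.1 × 2.460/71.06 = 0.3496 V.

V ≈ 0.350 V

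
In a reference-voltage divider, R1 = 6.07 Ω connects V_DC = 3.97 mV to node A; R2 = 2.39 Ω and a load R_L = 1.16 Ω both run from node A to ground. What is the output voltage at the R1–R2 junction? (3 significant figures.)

R2 ‖ R_L = (2.39 × 1.16)/(2.39 + 1.16) = 0.7810 Ω.
Then V_out = V_DC · R2'/(R1 + R2') = 3.97 × 0.7810/6.851 = 0.4526 mV.
(Unloaded it would be 1.12 mV; the load pulls it down.)

V_out ≈ 0.453 mV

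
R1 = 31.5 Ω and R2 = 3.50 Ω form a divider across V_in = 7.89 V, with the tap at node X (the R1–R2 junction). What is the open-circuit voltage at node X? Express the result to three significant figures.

V_th ≈ 0.789 V

Open-circuit (no load on X): V_th = V_in · R2/(R1 + R2) = 7.89 × 3.50/(31.50 + 3.50) = 0.7890 V.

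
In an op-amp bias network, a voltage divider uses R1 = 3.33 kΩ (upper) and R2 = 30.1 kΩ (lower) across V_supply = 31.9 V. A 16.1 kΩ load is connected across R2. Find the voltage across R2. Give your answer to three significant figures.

V_out ≈ 24.2 V

R2 ‖ R_L = (30.1 × 16.1)/(30.1 + 16.1) = 10.49 kΩ.
Then V_out = V_supply · R2'/(R1 + R2') = 31.9 × 10.49/13.82 = 24.21 V.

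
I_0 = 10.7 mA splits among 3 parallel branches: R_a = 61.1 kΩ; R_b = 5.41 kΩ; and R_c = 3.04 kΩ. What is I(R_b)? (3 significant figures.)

I ≈ 3.73 mA

Total conductance ΣG = 1/61.1 + 1/5.41 + 1/3.04 = 0.5302 (units of 1/kΩ).
Current divider: I(R_b) = I_0 · G_k/ΣG = 10.7 × (0.1848/0.5302) = 10.7 × 0.3487 = 3.731 mA.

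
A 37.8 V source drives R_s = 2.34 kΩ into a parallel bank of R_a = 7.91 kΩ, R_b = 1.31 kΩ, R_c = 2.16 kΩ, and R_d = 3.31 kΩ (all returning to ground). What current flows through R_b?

Parallel bank: R_p = 1/(1/7.91 + 1/1.31 + 1/2.16 + 1/3.31) = 0.6043 kΩ.
Node voltage V_A = V_s · R_p/(R_s + R_p) = 37.8 × 0.2052 = 7.758 V.
I(R_b) = V_A / R_b = 7.758/1.31 = 5.922 mA.
(Equivalently: I_total = 12.84 mA, then current-divider fraction G_k/ΣG = 0.4613.)

I ≈ 5.92 mA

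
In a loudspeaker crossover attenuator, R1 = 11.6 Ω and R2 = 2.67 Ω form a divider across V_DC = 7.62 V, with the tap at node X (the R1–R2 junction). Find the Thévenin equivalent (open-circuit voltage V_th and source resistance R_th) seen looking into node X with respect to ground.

Open-circuit (no load on X): V_th = V_DC · R2/(R1 + R2) = 7.62 × 2.67/(11.60 + 2.67) = 1.426 V.
Looking into X with the source shorted: R_th = R1·R2/(R1+R2) = 11.60 × 2.67/14.27 = 2.170 Ω.

V_th ≈ 1.43 V, R_th ≈ 2.17 Ω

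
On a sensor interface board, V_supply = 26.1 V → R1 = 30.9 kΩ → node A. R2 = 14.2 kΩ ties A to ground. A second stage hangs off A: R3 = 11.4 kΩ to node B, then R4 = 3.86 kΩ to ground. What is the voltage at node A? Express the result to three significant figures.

Looking into the second stage from A: R3 + R4 = 15.26 kΩ appears in parallel with R2.
Effective lower resistance at A: R2 ‖ 15.26 = 7.355 kΩ.
So V_A = 26.1 × 0.1923 = 5.018 V.

V_A ≈ 5.02 V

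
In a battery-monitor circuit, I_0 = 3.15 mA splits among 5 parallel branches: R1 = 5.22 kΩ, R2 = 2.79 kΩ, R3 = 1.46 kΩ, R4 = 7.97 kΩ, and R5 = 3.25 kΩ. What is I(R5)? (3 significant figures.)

ΣG = 1/5.22 + 1/2.79 + 1/1.46 + 1/7.97 + 1/3.25 = 1.668.
Current divider: I(R5) = I_0 · G_k/ΣG = 3.15 × (0.3077/1.668) = 3.15 × 0.1845 = 0.5810 mA.

I ≈ 0.581 mA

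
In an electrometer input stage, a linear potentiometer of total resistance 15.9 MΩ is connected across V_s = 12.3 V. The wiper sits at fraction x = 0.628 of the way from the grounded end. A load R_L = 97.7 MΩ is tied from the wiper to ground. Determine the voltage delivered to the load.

V_out ≈ 7.44 V

Lower segment x·R_p = 9.985 MΩ; upper segment (1−x)·R_p = 5.915 MΩ.
(x·R_p) ‖ R_L = 9.059 MΩ.
Loaded-divider output: V_out = 12.3 × 0.6050 = 7.441 V.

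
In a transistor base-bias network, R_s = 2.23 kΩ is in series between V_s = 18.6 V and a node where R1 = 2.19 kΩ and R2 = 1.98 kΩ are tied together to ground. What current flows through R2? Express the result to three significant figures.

I ≈ 2.99 mA

Parallel bank: R_p = 1/(1/2.19 + 1/1.98) = 1.040 kΩ.
Node voltage V_A = V_s · R_p/(R_s + R_p) = 18.6 × 0.3180 = 5.915 V.
Branch current I = V_A/R2 = 5.915/1.98 = 2.987 mA.
(Check via current divider: I_total = 5.688 mA; share G_k/ΣG = 0.5252 → same result.)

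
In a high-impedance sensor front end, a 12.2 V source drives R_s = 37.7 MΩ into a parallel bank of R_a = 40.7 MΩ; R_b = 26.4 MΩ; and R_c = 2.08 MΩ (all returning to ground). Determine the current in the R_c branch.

Parallel bank: R_p = 1/(1/40.7 + 1/26.4 + 1/2.08) = 1.841 MΩ.
V_A by voltage divider: V_A = 12.2 × 1.841/(37.7 + 1.841) = 0.5680 V.
Branch current I = V_A/R_c = 0.5680/2.08 = 0.2731 µA.

I ≈ 0.273 µA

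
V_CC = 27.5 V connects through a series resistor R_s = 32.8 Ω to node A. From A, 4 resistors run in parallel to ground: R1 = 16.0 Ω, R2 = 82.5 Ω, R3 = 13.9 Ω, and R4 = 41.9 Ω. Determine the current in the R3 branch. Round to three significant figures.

I ≈ 0.300 A

Equivalent of the parallel group: R_p = 5.868 Ω.
V_A by voltage divider: V_A = 27.5 × 5.868/(32.8 + 5.868) = 4.173 V.
Branch current I = V_A/R3 = 4.173/13.9 = 0.3002 A.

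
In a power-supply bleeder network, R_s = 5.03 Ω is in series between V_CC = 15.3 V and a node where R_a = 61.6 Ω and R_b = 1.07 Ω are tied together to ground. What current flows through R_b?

Combine the parallel branches: R_p = (1/61.6 + 1/1.07)⁻¹ = 1.052 Ω.
V_A by voltage divider: V_A = 15.3 × 1.052/(5.03 + 1.052) = 2.646 V.
Branch current I = V_A/R_b = 2.646/1.07 = 2.473 A.
(Check via current divider: I_total = 2.516 A; share G_k/ΣG = 0.9829 → same result.)

I ≈ 2.47 A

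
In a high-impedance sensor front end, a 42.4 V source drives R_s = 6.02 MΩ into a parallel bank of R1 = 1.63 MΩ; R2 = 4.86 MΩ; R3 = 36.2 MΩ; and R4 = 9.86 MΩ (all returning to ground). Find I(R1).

Combine the parallel branches: R_p = (1/1.63 + 1/4.86 + 1/36.2 + 1/9.86)⁻¹ = 1.055 MΩ.
Node voltage V_A = V_in · R_p/(R_s + R_p) = 42.4 × 0.1491 = 6.320 V.
Branch current I = V_A/R1 = 6.320/1.63 = 3.877 µA.

I ≈ 3.88 µA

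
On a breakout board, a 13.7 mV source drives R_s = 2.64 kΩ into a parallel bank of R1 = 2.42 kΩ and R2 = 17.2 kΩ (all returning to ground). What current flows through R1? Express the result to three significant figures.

Combine the parallel branches: R_p = (1/2.42 + 1/17.2)⁻¹ = 2.122 kΩ.
V_A by voltage divider: V_A = 13.7 × 2.122/(2.64 + 2.122) = 6.104 mV.
Branch current I = V_A/R1 = 6.104/2.42 = 2.522 µA.

I ≈ 2.52 µA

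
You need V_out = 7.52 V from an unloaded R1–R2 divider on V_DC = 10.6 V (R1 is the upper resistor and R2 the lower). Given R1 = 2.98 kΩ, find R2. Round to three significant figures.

R2 ≈ 7.28 kΩ

Required fraction k = V_out/V_DC = 0.7094.
Rearranging, R2 = R1·k/(1−k) = 2.98 × 2.442 = 7.276 kΩ.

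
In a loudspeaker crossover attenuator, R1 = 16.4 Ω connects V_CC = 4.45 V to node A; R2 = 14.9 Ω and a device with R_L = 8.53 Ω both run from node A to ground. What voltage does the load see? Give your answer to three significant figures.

The load sits in parallel with R2, giving an effective lower resistance R2' = R2·R_L/(R2+R_L) = 5.425 Ω.
Voltage divider with the loaded lower leg: V_out = 4.45 × 5.425/(16.4 + 5.425) = 4.45 × 0.2486 = 1.106 V.

V_out ≈ 1.11 V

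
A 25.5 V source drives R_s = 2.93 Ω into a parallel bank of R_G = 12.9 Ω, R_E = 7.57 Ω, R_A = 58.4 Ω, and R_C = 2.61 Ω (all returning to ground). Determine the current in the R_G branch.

I ≈ 0.709 A

Combine the parallel branches: R_p = (1/12.9 + 1/7.57 + 1/58.4 + 1/2.61)⁻¹ = 1.640 Ω.
V_A by voltage divider: V_A = 25.5 × 1.640/(2.93 + 1.640) = 9.150 V.
I(R_G) = V_A / R_G = 9.150/12.9 = 0.7093 A.
(Check via current divider: I_total = 5.580 A; share G_k/ΣG = 0.1271 → same result.)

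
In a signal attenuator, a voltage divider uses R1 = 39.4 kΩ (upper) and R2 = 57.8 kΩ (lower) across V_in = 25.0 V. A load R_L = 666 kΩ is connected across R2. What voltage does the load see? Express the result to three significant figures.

First combine the lower leg with the load: R2 ‖ R_L = 53.18 kΩ.
Now apply the divider: V_out = 25.0 × 0.5744 = 14.36 V.
(Unloaded it would be 14.9 V; the load pulls it down.)

V_out ≈ 14.4 V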